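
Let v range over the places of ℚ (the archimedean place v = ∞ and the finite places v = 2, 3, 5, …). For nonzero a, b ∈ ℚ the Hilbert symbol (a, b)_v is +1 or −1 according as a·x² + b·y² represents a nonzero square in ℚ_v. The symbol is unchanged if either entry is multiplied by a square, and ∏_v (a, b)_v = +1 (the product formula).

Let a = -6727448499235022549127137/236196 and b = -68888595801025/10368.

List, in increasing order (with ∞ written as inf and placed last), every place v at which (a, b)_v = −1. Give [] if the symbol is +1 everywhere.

(a, b) ≡ (-7337, -5500082) mod (ℚ^×)²; places V = {2, 3, 5, 7, 11, 13, 19, 23, 29, 31, ∞}.
(a,b)_23: α=3, u≡4; β=1, v≡22 (mod 23); (4|23)=+1, (22|23)=-1; sign (−1)^1·+1^1·-1^3 = +1.
(a,b)_19: α=2, u≡16; β=1, v≡6 (mod 19); (16|19)=+1, (6|19)=+1; sign (−1)^0·+1^1·+1^2 = +1.
(a,b)_31: α=2, u≡14; β=1, v≡30 (mod 31); (14|31)=+1, (30|31)=-1; sign (−1)^0·+1^1·-1^2 = +1.
(a,b)_3: α=-10, u≡1; β=-4, v≡1 (mod 3); (1|3)=+1, (1|3)=+1; sign (−1)^0·+1^-4·+1^-10 = +1.
(a,b)_29: α=3, u≡15; β=1, v≡27 (mod 29); (15|29)=-1, (27|29)=-1; sign (−1)^0·-1^1·-1^3 = +1.
(a,b)_11: α=5, u≡4; β=2, v≡8 (mod 11); (4|11)=+1, (8|11)=-1; sign (−1)^0·+1^2·-1^5 = -1.
(a,b)_13: α=2, u≡6; β=2, v≡3 (mod 13); (6|13)=-1, (3|13)=+1; sign (−1)^0·-1^2·+1^2 = +1.
(a,b)_2: α=-2, β=-7; u≡7, v≡7 (mod 8); ε(u)ε(v)=1·1, αω(v)=-2·0, βω(u)=-7·0; sum ≡ 1  ⇒  -1.
(a,b)_5: α=0, u≡3; β=2, v≡3 (mod 5); (3|5)=-1, (3|5)=-1; sign (−1)^0·-1^2·-1^0 = +1.
(a,b)_7: α=4, u≡6; β=3, v≡5 (mod 7); (6|7)=-1, (5|7)=-1; sign (−1)^0·-1^3·-1^4 = -1.
(a,b)_∞: sgn(-7337)=−, sgn(-5500082)=−, so -1.
|Ram(-7337, -5500082)| = 4, even; anisotropic at {2, 7, 11, ∞}.

[2, 7, 11, inf]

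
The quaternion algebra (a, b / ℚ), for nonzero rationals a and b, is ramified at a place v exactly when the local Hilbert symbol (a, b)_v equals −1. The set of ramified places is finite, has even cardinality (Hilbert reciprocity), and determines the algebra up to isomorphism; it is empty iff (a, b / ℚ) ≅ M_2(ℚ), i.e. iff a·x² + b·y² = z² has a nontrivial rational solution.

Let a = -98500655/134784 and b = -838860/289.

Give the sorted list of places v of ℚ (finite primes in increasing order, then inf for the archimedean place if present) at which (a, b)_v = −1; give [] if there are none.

[2, 3, 5, 11, 31, inf]

(a, b) ≡ (-58630, -209715) mod (ℚ^×)²; places V = {2, 3, 5, 11, 13, 17, 19, 31, 41, ∞}.
(a,b)_∞: sgn(-58630)=−, sgn(-209715)=−, so -1.
(a,b)_5: α=1, u≡1; β=1, v≡2 (mod 5); (1|5)=+1, (2|5)=-1; sign (−1)^0·+1^1·-1^1 = -1.
(a,b)_11: α=3, u≡3; β=1, v≡1 (mod 11); (3|11)=+1, (1|11)=+1; sign (−1)^1·+1^1·+1^3 = -1.
(a,b)_17: α=0, u≡6; β=-2, v≡5 (mod 17); (6|17)=-1, (5|17)=-1; sign (−1)^0·-1^-2·-1^0 = +1.
(a,b)_13: α=-1, u≡1; β=0, v≡10 (mod 13); (1|13)=+1, (10|13)=+1; sign (−1)^0·+1^0·+1^-1 = +1.
(a,b)_3: α=-4, u≡2; β=1, v≡1 (mod 3); (2|3)=-1, (1|3)=+1; sign (−1)^0·-1^1·+1^-4 = -1.
(a,b)_2: α=-7, β=2; u≡5, v≡5 (mod 8); ε(u)ε(v)=0·0, αω(v)=-7·1, βω(u)=2·1; sum ≡ 1  ⇒  -1.
(a,b)_31: α=0, u≡27; β=1, v≡22 (mod 31); (27|31)=-1, (22|31)=-1; sign (−1)^0·-1^1·-1^0 = -1.
(a,b)_19: α=2, u≡17; β=0, v≡7 (mod 19); (17|19)=+1, (7|19)=+1; sign (−1)^0·+1^0·+1^2 = +1.
(a,b)_41: α=1, u≡23; β=1, v≡20 (mod 41); (23|41)=+1, (20|41)=+1; sign (−1)^0·+1^1·+1^1 = +1.
Ram(-58630, -209715) = {2, 3, 5, 11, 31, ∞}; no ℚ_2-point on the conic.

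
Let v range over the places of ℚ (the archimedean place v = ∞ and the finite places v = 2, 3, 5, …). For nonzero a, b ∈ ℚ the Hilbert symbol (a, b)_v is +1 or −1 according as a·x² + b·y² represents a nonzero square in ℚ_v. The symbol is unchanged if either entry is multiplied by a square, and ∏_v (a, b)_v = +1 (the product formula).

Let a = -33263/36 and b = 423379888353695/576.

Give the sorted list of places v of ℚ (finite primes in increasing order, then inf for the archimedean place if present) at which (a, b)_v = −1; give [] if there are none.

(a, b) ≡ (-33263, 455) mod (ℚ^×)²; places V = {2, 3, 5, 7, 13, 29, 31, 37, ∞}.
(a,b)_13: α=0, u≡3; β=1, v≡12 (mod 13); (3|13)=+1, (12|13)=+1; sign (−1)^0·+1^1·+1^0 = +1.
(a,b)_5: α=0, u≡2; β=1, v≡4 (mod 5); (2|5)=-1, (4|5)=+1; sign (−1)^0·-1^1·+1^0 = -1.
(a,b)_3: α=-2, u≡1; β=-2, v≡2 (mod 3); (1|3)=+1, (2|3)=-1; sign (−1)^0·+1^-2·-1^-2 = +1.
(a,b)_29: α=1, u≡6; β=4, v≡25 (mod 29); (6|29)=+1, (25|29)=+1; sign (−1)^0·+1^4·+1^1 = +1.
(a,b)_37: α=1, u≡11; β=2, v≡4 (mod 37); (11|37)=+1, (4|37)=+1; sign (−1)^0·+1^2·+1^1 = +1.
(a,b)_7: α=0, u≡1; β=1, v≡1 (mod 7); (1|7)=+1, (1|7)=+1; sign (−1)^0·+1^1·+1^0 = +1.
(a,b)_∞: sgn(-33263)=−, sgn(455)=+, so +1.
(a,b)_31: α=1, u≡21; β=2, v≡21 (mod 31); (21|31)=-1, (21|31)=-1; sign (−1)^0·-1^2·-1^1 = -1.
(a,b)_2: α=-2, β=-6; u≡1, v≡7 (mod 8); ε(u)ε(v)=0·1, αω(v)=-2·0, βω(u)=-6·0; sum ≡ 0  ⇒  +1.
(-33263, 455 / ℚ) ramifies at {5, 31}: a division algebra.

[5, 31]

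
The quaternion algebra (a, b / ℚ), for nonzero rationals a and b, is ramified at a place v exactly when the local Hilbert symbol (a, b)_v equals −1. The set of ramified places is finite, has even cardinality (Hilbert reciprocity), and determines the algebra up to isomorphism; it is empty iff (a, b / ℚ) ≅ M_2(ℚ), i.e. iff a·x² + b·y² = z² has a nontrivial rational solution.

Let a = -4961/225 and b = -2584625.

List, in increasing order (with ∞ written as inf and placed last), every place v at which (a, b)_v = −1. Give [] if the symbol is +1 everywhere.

(a, b) ≡ (-41, -103385) mod (ℚ^×)²; places V = {2, 3, 5, 11, 23, 29, 31, 41, ∞}.
(a,b)_23: α=0, u≡17; β=1, v≡3 (mod 23); (17|23)=-1, (3|23)=+1; sign (−1)^0·-1^1·+1^0 = -1.
(a,b)_3: α=-2, u≡1; β=0, v≡1 (mod 3); (1|3)=+1, (1|3)=+1; sign (−1)^0·+1^0·+1^-2 = +1.
(a,b)_2: α=0, β=0; u≡7, v≡7 (mod 8); ε(u)ε(v)=1·1, αω(v)=0·0, βω(u)=0·0; sum ≡ 1  ⇒  -1.
(a,b)_∞: sgn(-41)=−, sgn(-103385)=−, so -1.
(a,b)_11: α=2, u≡5; β=0, v≡1 (mod 11); (5|11)=+1, (1|11)=+1; sign (−1)^0·+1^0·+1^2 = +1.
(a,b)_5: α=-2, u≡1; β=3, v≡3 (mod 5); (1|5)=+1, (3|5)=-1; sign (−1)^0·+1^3·-1^-2 = +1.
(a,b)_31: α=0, u≡27; β=1, v≡15 (mod 31); (27|31)=-1, (15|31)=-1; sign (−1)^0·-1^1·-1^0 = -1.
(a,b)_29: α=0, u≡21; β=1, v≡21 (mod 29); (21|29)=-1, (21|29)=-1; sign (−1)^0·-1^1·-1^0 = -1.
(a,b)_41: α=1, u≡37; β=0, v≡15 (mod 41); (37|41)=+1, (15|41)=-1; sign (−1)^0·+1^0·-1^1 = -1.
Ram(-41, -103385) = {2, 23, 29, 31, 41, ∞}; no ℚ_2-point on the conic.

[2, 23, 29, 31, 41, inf]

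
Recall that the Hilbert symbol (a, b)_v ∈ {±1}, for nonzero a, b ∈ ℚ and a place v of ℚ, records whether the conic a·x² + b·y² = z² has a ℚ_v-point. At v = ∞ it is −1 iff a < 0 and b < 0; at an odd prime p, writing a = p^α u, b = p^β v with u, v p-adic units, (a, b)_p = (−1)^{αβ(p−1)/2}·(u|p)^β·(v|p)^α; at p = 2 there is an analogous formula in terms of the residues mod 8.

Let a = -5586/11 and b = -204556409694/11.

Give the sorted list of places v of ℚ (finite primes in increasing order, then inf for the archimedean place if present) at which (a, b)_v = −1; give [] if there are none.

(a, b) ≡ (-1254, -5434) mod (ℚ^×)²; places V = {2, 3, 7, 11, 13, 17, 19, ∞}.
(a,b)_∞: sgn(-1254)=−, sgn(-5434)=−, so -1.
(a,b)_7: α=2, u≡3; β=2, v≡3 (mod 7); (3|7)=-1, (3|7)=-1; sign (−1)^0·-1^2·-1^2 = +1.
(a,b)_13: α=0, u≡11; β=1, v≡5 (mod 13); (11|13)=-1, (5|13)=-1; sign (−1)^0·-1^1·-1^0 = -1.
(a,b)_3: α=1, u≡2; β=4, v≡2 (mod 3); (2|3)=-1, (2|3)=-1; sign (−1)^0·-1^4·-1^1 = -1.
(a,b)_11: α=-1, u≡2; β=-1, v≡1 (mod 11); (2|11)=-1, (1|11)=+1; sign (−1)^1·-1^-1·+1^-1 = +1.
(a,b)_2: α=1, β=1; u≡5, v≡3 (mod 8); ε(u)ε(v)=0·1, αω(v)=1·1, βω(u)=1·1; sum ≡ 0  ⇒  +1.
(a,b)_17: α=0, u≡13; β=2, v≡11 (mod 17); (13|17)=+1, (11|17)=-1; sign (−1)^0·+1^2·-1^0 = +1.
(a,b)_19: α=1, u≡13; β=3, v≡12 (mod 19); (13|19)=-1, (12|19)=-1; sign (−1)^1·-1^3·-1^1 = -1.
(-1254, -5434 / ℚ) ramifies at {3, 13, 19, ∞}: a division algebra.

[3, 13, 19, inf]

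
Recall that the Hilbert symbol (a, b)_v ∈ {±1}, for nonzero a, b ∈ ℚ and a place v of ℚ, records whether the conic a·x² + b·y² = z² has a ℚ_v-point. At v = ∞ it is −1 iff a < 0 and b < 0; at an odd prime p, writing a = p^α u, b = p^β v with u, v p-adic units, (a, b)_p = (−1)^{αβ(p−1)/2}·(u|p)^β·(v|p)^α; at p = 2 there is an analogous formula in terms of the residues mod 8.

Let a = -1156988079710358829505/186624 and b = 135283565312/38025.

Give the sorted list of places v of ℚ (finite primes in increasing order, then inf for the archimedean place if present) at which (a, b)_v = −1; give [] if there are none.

[2, 5, 19, 29]

Mod squares: a ≡ -14576705, b ≡ 20387. Check v ∈ {∞, 2, 3, 5, 7, 11, 13, 19, 23, 29, 37}.
v=29: a=29^3·(≡10), b=29^1·(≡5) mod 29; (10|29)=-1, (5|29)=+1; (−1)^{3·1·14}·(-1)^1·(+1)^3 = -1.
v=7: a=7^0·(≡4), b=7^2·(≡6) mod 7; (4|7)=+1, (6|7)=-1; (−1)^{0·2·3}·(+1)^2·(-1)^0 = +1.
v=13: a=13^1·(≡9), b=13^-2·(≡3) mod 13; (9|13)=+1, (3|13)=+1; (−1)^{1·-2·6}·(+1)^-2·(+1)^1 = +1.
v=37: a=37^3·(≡27), b=37^1·(≡4) mod 37; (27|37)=+1, (4|37)=+1; (−1)^{3·1·18}·(+1)^1·(+1)^3 = +1.
v=∞: -14576705 < 0 and 20387 > 0  ⇒  (a,b)_∞ = +1.
v=3: a=3^-6·(≡1), b=3^-2·(≡2) mod 3; (1|3)=+1, (2|3)=-1; (−1)^{-6·-2·1}·(+1)^-2·(-1)^-6 = +1.
v=2: v_2(a)=-8, v_2(b)=8; units ≡ 7, 3 (mod 8); ε·ε+αω+βω = 1·1+-8·1+8·0 ≡ 1  ⇒  (a,b)_2 = -1.
v=23: a=23^2·(≡20), b=23^2·(≡2) mod 23; (20|23)=-1, (2|23)=+1; (−1)^{2·2·11}·(-1)^2·(+1)^2 = +1.
v=11: a=11^1·(≡9), b=11^0·(≡3) mod 11; (9|11)=+1, (3|11)=+1; (−1)^{1·0·5}·(+1)^0·(+1)^1 = +1.
v=5: a=5^1·(≡1), b=5^-2·(≡2) mod 5; (1|5)=+1, (2|5)=-1; (−1)^{1·-2·2}·(+1)^-2·(-1)^1 = -1.
v=19: a=19^5·(≡4), b=19^1·(≡1) mod 19; (4|19)=+1, (1|19)=+1; (−1)^{5·1·9}·(+1)^1·(+1)^5 = -1.
|Ram(-14576705, 20387)| = 4, even; anisotropic at {2, 5, 19, 29}.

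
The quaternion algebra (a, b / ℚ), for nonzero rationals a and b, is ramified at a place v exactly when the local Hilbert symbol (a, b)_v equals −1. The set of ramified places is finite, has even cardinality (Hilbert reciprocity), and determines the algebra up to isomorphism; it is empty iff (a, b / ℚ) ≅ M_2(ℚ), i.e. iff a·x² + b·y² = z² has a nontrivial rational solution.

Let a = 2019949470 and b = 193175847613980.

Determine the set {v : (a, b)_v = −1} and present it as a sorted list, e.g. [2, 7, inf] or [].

(a, b) ≡ (424270, 190095) mod (ℚ^×)²; places V = {2, 3, 5, 7, 11, 19, 23, 29, ∞}.
(a,b)_2: α=1, β=2; u≡7, v≡7 (mod 8); ε(u)ε(v)=1·1, αω(v)=1·0, βω(u)=2·0; sum ≡ 1  ⇒  -1.
(a,b)_3: α=2, u≡1; β=5, v≡2 (mod 3); (1|3)=+1, (2|3)=-1; sign (−1)^0·+1^5·-1^2 = +1.
(a,b)_11: α=1, u≡3; β=2, v≡1 (mod 11); (3|11)=+1, (1|11)=+1; sign (−1)^0·+1^2·+1^1 = +1.
(a,b)_∞: sgn(424270)=+, sgn(190095)=+, so +1.
(a,b)_5: α=1, u≡4; β=1, v≡1 (mod 5); (4|5)=+1, (1|5)=+1; sign (−1)^0·+1^1·+1^1 = +1.
(a,b)_23: α=2, u≡16; β=3, v≡12 (mod 23); (16|23)=+1, (12|23)=+1; sign (−1)^0·+1^3·+1^2 = +1.
(a,b)_7: α=1, u≡4; β=2, v≡6 (mod 7); (4|7)=+1, (6|7)=-1; sign (−1)^0·+1^2·-1^1 = -1.
(a,b)_29: α=1, u≡12; β=1, v≡20 (mod 29); (12|29)=-1, (20|29)=+1; sign (−1)^0·-1^1·+1^1 = -1.
(a,b)_19: α=1, u≡17; β=1, v≡5 (mod 19); (17|19)=+1, (5|19)=+1; sign (−1)^1·+1^1·+1^1 = -1.
|Ram(424270, 190095)| = 4, even; anisotropic at {2, 7, 19, 29}.

[2, 7, 19, 29]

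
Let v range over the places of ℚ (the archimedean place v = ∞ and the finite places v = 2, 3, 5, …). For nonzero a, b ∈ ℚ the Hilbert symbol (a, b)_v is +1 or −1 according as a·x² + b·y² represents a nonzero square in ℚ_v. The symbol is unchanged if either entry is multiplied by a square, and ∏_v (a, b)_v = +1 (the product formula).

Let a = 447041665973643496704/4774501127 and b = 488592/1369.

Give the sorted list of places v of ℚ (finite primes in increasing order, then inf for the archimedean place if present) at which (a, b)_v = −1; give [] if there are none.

[3, 29]

Mod squares: a ≡ 4064043, b ≡ 377. Check v ∈ {∞, 2, 3, 11, 13, 19, 29, 37, 41, 47}.
v=37: a=37^-3·(≡19), b=37^-2·(≡7) mod 37; (19|37)=-1, (7|37)=+1; (−1)^{-3·-2·18}·(-1)^-2·(+1)^-3 = +1.
v=19: a=19^-1·(≡8), b=19^0·(≡7) mod 19; (8|19)=-1, (7|19)=+1; (−1)^{-1·0·9}·(-1)^0·(+1)^-1 = +1.
v=47: a=47^1·(≡17), b=47^0·(≡28) mod 47; (17|47)=+1, (28|47)=+1; (−1)^{1·0·23}·(+1)^0·(+1)^1 = +1.
v=13: a=13^4·(≡10), b=13^1·(≡10) mod 13; (10|13)=+1, (10|13)=+1; (−1)^{4·1·6}·(+1)^1·(+1)^4 = +1.
v=∞: 4064043 > 0 and 377 > 0  ⇒  (a,b)_∞ = +1.
v=2: v_2(a)=8, v_2(b)=4; units ≡ 3, 1 (mod 8); ε·ε+αω+βω = 1·0+8·0+4·1 ≡ 0  ⇒  (a,b)_2 = +1.
v=11: a=11^-2·(≡9), b=11^0·(≡1) mod 11; (9|11)=+1, (1|11)=+1; (−1)^{-2·0·5}·(+1)^0·(+1)^-2 = +1.
v=29: a=29^6·(≡10), b=29^1·(≡24) mod 29; (10|29)=-1, (24|29)=+1; (−1)^{6·1·14}·(-1)^1·(+1)^6 = -1.
v=3: a=3^7·(≡1), b=3^4·(≡2) mod 3; (1|3)=+1, (2|3)=-1; (−1)^{7·4·1}·(+1)^4·(-1)^7 = -1.
v=41: a=41^-1·(≡19), b=41^0·(≡33) mod 41; (19|41)=-1, (33|41)=+1; (−1)^{-1·0·20}·(-1)^0·(+1)^-1 = +1.
Ram(4064043, 377) = {3, 29}; no ℚ_3-point on the conic.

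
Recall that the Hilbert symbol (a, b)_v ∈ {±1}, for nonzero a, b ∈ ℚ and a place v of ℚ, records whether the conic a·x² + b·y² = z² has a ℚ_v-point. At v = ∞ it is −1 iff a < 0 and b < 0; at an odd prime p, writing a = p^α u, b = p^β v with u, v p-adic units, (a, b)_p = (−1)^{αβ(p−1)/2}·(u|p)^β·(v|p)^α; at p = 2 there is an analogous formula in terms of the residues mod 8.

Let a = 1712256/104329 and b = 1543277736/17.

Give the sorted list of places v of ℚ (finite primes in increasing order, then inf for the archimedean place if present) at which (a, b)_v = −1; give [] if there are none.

Mod squares: a ≡ 546, b ≡ 14872858. Check v ∈ {∞, 2, 3, 7, 11, 13, 17, 19, 23}.
v=∞: 546 > 0 and 14872858 > 0  ⇒  (a,b)_∞ = +1.
v=2: v_2(a)=7, v_2(b)=3; units ≡ 1, 5 (mod 8); ε·ε+αω+βω = 0·0+7·1+3·0 ≡ 1  ⇒  (a,b)_2 = -1.
v=19: a=19^-2·(≡13), b=19^1·(≡4) mod 19; (13|19)=-1, (4|19)=+1; (−1)^{-2·1·9}·(-1)^1·(+1)^-2 = -1.
v=11: a=11^0·(≡8), b=11^1·(≡10) mod 11; (8|11)=-1, (10|11)=-1; (−1)^{0·1·5}·(-1)^1·(-1)^0 = -1.
v=23: a=23^0·(≡21), b=23^1·(≡3) mod 23; (21|23)=-1, (3|23)=+1; (−1)^{0·1·11}·(-1)^1·(+1)^0 = -1.
v=17: a=17^-2·(≡4), b=17^-1·(≡5) mod 17; (4|17)=+1, (5|17)=-1; (−1)^{-2·-1·8}·(+1)^-1·(-1)^-2 = +1.
v=7: a=7^3·(≡1), b=7^3·(≡6) mod 7; (1|7)=+1, (6|7)=-1; (−1)^{3·3·3}·(+1)^3·(-1)^3 = +1.
v=3: a=3^1·(≡2), b=3^2·(≡1) mod 3; (2|3)=-1, (1|3)=+1; (−1)^{1·2·1}·(-1)^2·(+1)^1 = +1.
v=13: a=13^1·(≡12), b=13^1·(≡3) mod 13; (12|13)=+1, (3|13)=+1; (−1)^{1·1·6}·(+1)^1·(+1)^1 = +1.
Ram(546, 14872858) = {2, 11, 19, 23}; no ℚ_2-point on the conic.

[2, 11, 19, 23]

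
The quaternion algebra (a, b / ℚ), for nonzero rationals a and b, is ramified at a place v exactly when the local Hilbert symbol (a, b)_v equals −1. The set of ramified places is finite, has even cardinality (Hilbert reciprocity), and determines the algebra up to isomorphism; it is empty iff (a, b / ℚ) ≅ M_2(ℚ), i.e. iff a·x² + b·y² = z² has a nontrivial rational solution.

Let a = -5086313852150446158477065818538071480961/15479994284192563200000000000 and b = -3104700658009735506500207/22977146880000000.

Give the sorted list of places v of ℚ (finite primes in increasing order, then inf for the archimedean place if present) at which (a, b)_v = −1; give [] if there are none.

[5, 7, 19, inf]

Mod squares: a ≡ -15295, b ≡ -2185. Check v ∈ {∞, 2, 3, 5, 7, 11, 13, 17, 19, 23, 29, 31}.
v=11: a=11^6·(≡2), b=11^4·(≡9) mod 11; (2|11)=-1, (9|11)=+1; (−1)^{6·4·5}·(-1)^4·(+1)^6 = +1.
v=23: a=23^1·(≡13), b=23^1·(≡10) mod 23; (13|23)=+1, (10|23)=-1; (−1)^{1·1·11}·(+1)^1·(-1)^1 = +1.
v=7: a=7^3·(≡6), b=7^0·(≡6) mod 7; (6|7)=-1, (6|7)=-1; (−1)^{3·0·3}·(-1)^0·(-1)^3 = -1.
v=19: a=19^-3·(≡3), b=19^-1·(≡3) mod 19; (3|19)=-1, (3|19)=-1; (−1)^{-3·-1·9}·(-1)^-1·(-1)^-3 = -1.
v=∞: -15295 < 0 and -2185 < 0  ⇒  (a,b)_∞ = -1.
v=2: v_2(a)=-30, v_2(b)=-18; units ≡ 1, 7 (mod 8); ε·ε+αω+βω = 0·1+-30·0+-18·0 ≡ 0  ⇒  (a,b)_2 = +1.
v=17: a=17^6·(≡3), b=17^4·(≡4) mod 17; (3|17)=-1, (4|17)=+1; (−1)^{6·4·8}·(-1)^4·(+1)^6 = +1.
v=31: a=31^6·(≡16), b=31^4·(≡2) mod 31; (16|31)=+1, (2|31)=+1; (−1)^{6·4·15}·(+1)^4·(+1)^6 = +1.
v=5: a=5^-11·(≡4), b=5^-7·(≡2) mod 5; (4|5)=+1, (2|5)=-1; (−1)^{-11·-7·2}·(+1)^-7·(-1)^-11 = -1.
v=13: a=13^4·(≡5), b=13^2·(≡4) mod 13; (5|13)=-1, (4|13)=+1; (−1)^{4·2·6}·(-1)^2·(+1)^4 = +1.
v=3: a=3^-16·(≡2), b=3^-10·(≡2) mod 3; (2|3)=-1, (2|3)=-1; (−1)^{-16·-10·1}·(-1)^-10·(-1)^-16 = +1.
v=29: a=29^6·(≡21), b=29^4·(≡15) mod 29; (21|29)=-1, (15|29)=-1; (−1)^{6·4·14}·(-1)^4·(-1)^6 = +1.
(-15295, -2185 / ℚ) ramifies at {5, 7, 19, ∞}: a division algebra.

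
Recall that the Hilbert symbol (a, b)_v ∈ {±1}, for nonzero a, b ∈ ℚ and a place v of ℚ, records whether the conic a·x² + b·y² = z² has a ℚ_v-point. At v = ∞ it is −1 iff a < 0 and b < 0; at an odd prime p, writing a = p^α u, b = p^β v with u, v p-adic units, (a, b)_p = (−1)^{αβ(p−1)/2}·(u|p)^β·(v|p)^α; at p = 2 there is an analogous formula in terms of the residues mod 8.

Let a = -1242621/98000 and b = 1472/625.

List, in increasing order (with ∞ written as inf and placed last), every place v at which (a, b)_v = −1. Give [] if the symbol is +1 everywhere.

[2, 5]

Mod squares: a ≡ -145, b ≡ 23. Check v ∈ {∞, 2, 3, 5, 7, 23, 29}.
v=2: v_2(a)=-4, v_2(b)=6; units ≡ 7, 7 (mod 8); ε·ε+αω+βω = 1·1+-4·0+6·0 ≡ 1  ⇒  (a,b)_2 = -1.
v=∞: -145 < 0 and 23 > 0  ⇒  (a,b)_∞ = +1.
v=23: a=23^2·(≡1), b=23^1·(≡16) mod 23; (1|23)=+1, (16|23)=+1; (−1)^{2·1·11}·(+1)^1·(+1)^2 = +1.
v=5: a=5^-3·(≡1), b=5^-4·(≡2) mod 5; (1|5)=+1, (2|5)=-1; (−1)^{-3·-4·2}·(+1)^-4·(-1)^-3 = -1.
v=29: a=29^1·(≡24), b=29^0·(≡5) mod 29; (24|29)=+1, (5|29)=+1; (−1)^{1·0·14}·(+1)^0·(+1)^1 = +1.
v=3: a=3^4·(≡2), b=3^0·(≡2) mod 3; (2|3)=-1, (2|3)=-1; (−1)^{4·0·1}·(-1)^0·(-1)^4 = +1.
v=7: a=7^-2·(≡1), b=7^0·(≡1) mod 7; (1|7)=+1, (1|7)=+1; (−1)^{-2·0·3}·(+1)^0·(+1)^-2 = +1.
Ram(-145, 23) = {2, 5}; no ℚ_2-point on the conic.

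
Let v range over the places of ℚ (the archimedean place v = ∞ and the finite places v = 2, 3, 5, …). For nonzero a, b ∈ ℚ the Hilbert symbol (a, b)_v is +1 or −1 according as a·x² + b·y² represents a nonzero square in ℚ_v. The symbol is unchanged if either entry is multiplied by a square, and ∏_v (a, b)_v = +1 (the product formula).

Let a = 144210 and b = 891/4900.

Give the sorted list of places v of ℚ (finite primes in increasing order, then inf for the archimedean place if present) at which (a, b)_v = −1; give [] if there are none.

Mod squares: a ≡ 144210, b ≡ 11. Check v ∈ {∞, 2, 3, 5, 7, 11, 19, 23}.
v=3: a=3^1·(≡1), b=3^4·(≡2) mod 3; (1|3)=+1, (2|3)=-1; (−1)^{1·4·1}·(+1)^4·(-1)^1 = -1.
v=11: a=11^1·(≡9), b=11^1·(≡3) mod 11; (9|11)=+1, (3|11)=+1; (−1)^{1·1·5}·(+1)^1·(+1)^1 = -1.
v=19: a=19^1·(≡9), b=19^0·(≡1) mod 19; (9|19)=+1, (1|19)=+1; (−1)^{1·0·9}·(+1)^0·(+1)^1 = +1.
v=5: a=5^1·(≡2), b=5^-2·(≡1) mod 5; (2|5)=-1, (1|5)=+1; (−1)^{1·-2·2}·(-1)^-2·(+1)^1 = +1.
v=2: v_2(a)=1, v_2(b)=-2; units ≡ 1, 3 (mod 8); ε·ε+αω+βω = 0·1+1·1+-2·0 ≡ 1  ⇒  (a,b)_2 = -1.
v=7: a=7^0·(≡3), b=7^-2·(≡1) mod 7; (3|7)=-1, (1|7)=+1; (−1)^{0·-2·3}·(-1)^-2·(+1)^0 = +1.
v=∞: 144210 > 0 and 11 > 0  ⇒  (a,b)_∞ = +1.
v=23: a=23^1·(≡14), b=23^0·(≡17) mod 23; (14|23)=-1, (17|23)=-1; (−1)^{1·0·11}·(-1)^0·(-1)^1 = -1.
|Ram(144210, 11)| = 4, even; anisotropic at {2, 3, 11, 23}.

[2, 3, 11, 23]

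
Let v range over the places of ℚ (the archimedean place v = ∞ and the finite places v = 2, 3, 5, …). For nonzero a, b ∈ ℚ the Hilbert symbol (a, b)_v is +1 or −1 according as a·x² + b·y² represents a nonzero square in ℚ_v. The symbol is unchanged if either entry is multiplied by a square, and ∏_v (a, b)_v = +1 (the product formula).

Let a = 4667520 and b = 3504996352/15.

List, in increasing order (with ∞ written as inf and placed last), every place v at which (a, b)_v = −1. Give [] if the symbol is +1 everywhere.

[2, 11, 13, 17]

(a, b) ≡ (72930, 6630) mod (ℚ^×)²; places V = {2, 3, 5, 11, 13, 17, ∞}.
(a,b)_2: α=7, β=17; u≡1, v≡3 (mod 8); ε(u)ε(v)=0·1, αω(v)=7·1, βω(u)=17·0; sum ≡ 1  ⇒  -1.
(a,b)_17: α=1, u≡10; β=1, v≡8 (mod 17); (10|17)=-1, (8|17)=+1; sign (−1)^0·-1^1·+1^1 = -1.
(a,b)_∞: sgn(72930)=+, sgn(6630)=+, so +1.
(a,b)_3: α=1, u≡1; β=-1, v≡2 (mod 3); (1|3)=+1, (2|3)=-1; sign (−1)^1·+1^-1·-1^1 = +1.
(a,b)_5: α=1, u≡4; β=-1, v≡4 (mod 5); (4|5)=+1, (4|5)=+1; sign (−1)^0·+1^-1·+1^1 = +1.
(a,b)_13: α=1, u≡6; β=1, v≡9 (mod 13); (6|13)=-1, (9|13)=+1; sign (−1)^0·-1^1·+1^1 = -1.
(a,b)_11: α=1, u≡6; β=2, v≡10 (mod 11); (6|11)=-1, (10|11)=-1; sign (−1)^0·-1^2·-1^1 = -1.
Ram(72930, 6630) = {2, 11, 13, 17}; no ℚ_2-point on the conic.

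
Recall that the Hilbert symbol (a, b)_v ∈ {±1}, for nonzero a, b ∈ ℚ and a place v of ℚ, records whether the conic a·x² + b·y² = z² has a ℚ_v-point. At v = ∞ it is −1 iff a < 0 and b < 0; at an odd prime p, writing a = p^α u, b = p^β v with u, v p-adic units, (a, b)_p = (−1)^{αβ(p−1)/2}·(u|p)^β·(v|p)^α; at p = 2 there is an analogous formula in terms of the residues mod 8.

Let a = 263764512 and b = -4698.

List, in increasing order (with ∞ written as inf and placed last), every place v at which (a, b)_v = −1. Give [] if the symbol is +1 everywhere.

[2, 29]

Mod squares: a ≡ 2, b ≡ -58. Check v ∈ {∞, 2, 3, 11, 29}.
v=29: a=29^2·(≡26), b=29^1·(≡12) mod 29; (26|29)=-1, (12|29)=-1; (−1)^{2·1·14}·(-1)^1·(-1)^2 = -1.
v=∞: 2 > 0 and -58 < 0  ⇒  (a,b)_∞ = +1.
v=11: a=11^2·(≡2), b=11^0·(≡10) mod 11; (2|11)=-1, (10|11)=-1; (−1)^{2·0·5}·(-1)^0·(-1)^2 = +1.
v=2: v_2(a)=5, v_2(b)=1; units ≡ 1, 3 (mod 8); ε·ε+αω+βω = 0·1+5·1+1·0 ≡ 1  ⇒  (a,b)_2 = -1.
v=3: a=3^4·(≡2), b=3^4·(≡2) mod 3; (2|3)=-1, (2|3)=-1; (−1)^{4·4·1}·(-1)^4·(-1)^4 = +1.
(2, -58 / ℚ) ramifies at {2, 29}: a division algebra.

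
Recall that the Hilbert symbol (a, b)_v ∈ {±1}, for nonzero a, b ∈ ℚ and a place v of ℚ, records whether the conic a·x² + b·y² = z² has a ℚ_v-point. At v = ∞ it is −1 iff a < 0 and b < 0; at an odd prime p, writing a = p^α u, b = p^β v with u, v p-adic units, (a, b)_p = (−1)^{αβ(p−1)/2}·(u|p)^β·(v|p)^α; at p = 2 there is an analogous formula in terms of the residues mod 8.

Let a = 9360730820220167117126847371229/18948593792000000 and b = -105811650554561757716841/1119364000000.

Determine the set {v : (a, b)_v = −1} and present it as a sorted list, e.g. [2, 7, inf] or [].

[17, 41]

(a, b) ≡ (10779802, -41) mod (ℚ^×)²; places V = {2, 3, 5, 7, 11, 17, 19, 23, 37, 41, ∞}.
(a,b)_19: α=3, u≡3; β=2, v≡5 (mod 19); (3|19)=-1, (5|19)=+1; sign (−1)^0·-1^2·+1^3 = +1.
(a,b)_23: α=-6, u≡13; β=-4, v≡22 (mod 23); (13|23)=+1, (22|23)=-1; sign (−1)^0·+1^-4·-1^-6 = +1.
(a,b)_2: α=-13, β=-8; u≡5, v≡7 (mod 8); ε(u)ε(v)=0·1, αω(v)=-13·0, βω(u)=-8·1; sum ≡ 0  ⇒  +1.
(a,b)_17: α=3, u≡6; β=4, v≡5 (mod 17); (6|17)=-1, (5|17)=-1; sign (−1)^0·-1^4·-1^3 = -1.
(a,b)_11: α=1, u≡9; β=0, v≡1 (mod 11); (9|11)=+1, (1|11)=+1; sign (−1)^0·+1^0·+1^1 = +1.
(a,b)_41: α=1, u≡19; β=1, v≡25 (mod 41); (19|41)=-1, (25|41)=+1; sign (−1)^0·-1^1·+1^1 = -1.
(a,b)_5: α=-6, u≡3; β=-6, v≡4 (mod 5); (3|5)=-1, (4|5)=+1; sign (−1)^0·-1^-6·+1^-6 = +1.
(a,b)_∞: sgn(10779802)=+, sgn(-41)=−, so +1.
(a,b)_7: α=10, u≡6; β=6, v≡1 (mod 7); (6|7)=-1, (1|7)=+1; sign (−1)^0·-1^6·+1^10 = +1.
(a,b)_3: α=16, u≡1; β=12, v≡1 (mod 3); (1|3)=+1, (1|3)=+1; sign (−1)^0·+1^12·+1^16 = +1.
(a,b)_37: α=3, u≡32; β=2, v≡33 (mod 37); (32|37)=-1, (33|37)=+1; sign (−1)^0·-1^2·+1^3 = +1.
|Ram(10779802, -41)| = 2, even; anisotropic at {17, 41}.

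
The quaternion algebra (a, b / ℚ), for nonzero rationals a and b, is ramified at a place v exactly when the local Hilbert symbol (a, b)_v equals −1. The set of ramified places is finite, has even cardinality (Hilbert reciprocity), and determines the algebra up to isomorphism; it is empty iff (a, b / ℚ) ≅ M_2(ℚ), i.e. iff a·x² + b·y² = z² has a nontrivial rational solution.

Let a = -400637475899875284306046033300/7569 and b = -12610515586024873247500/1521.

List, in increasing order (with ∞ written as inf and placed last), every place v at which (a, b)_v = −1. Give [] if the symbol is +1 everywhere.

[7, 17, 23, 31, 37, inf]

(a, b) ≡ (-448477, -1771) mod (ℚ^×)²; places V = {2, 3, 5, 7, 11, 13, 17, 23, 29, 31, 37, ∞}.
(a,b)_11: α=2, u≡4; β=1, v≡3 (mod 11); (4|11)=+1, (3|11)=+1; sign (−1)^0·+1^1·+1^2 = +1.
(a,b)_7: α=4, u≡5; β=3, v≡6 (mod 7); (5|7)=-1, (6|7)=-1; sign (−1)^0·-1^3·-1^4 = -1.
(a,b)_∞: sgn(-448477)=−, sgn(-1771)=−, so -1.
(a,b)_29: α=-2, u≡2; β=0, v≡26 (mod 29); (2|29)=-1, (26|29)=-1; sign (−1)^0·-1^0·-1^-2 = +1.
(a,b)_2: α=2, β=2; u≡3, v≡5 (mod 8); ε(u)ε(v)=1·0, αω(v)=2·1, βω(u)=2·1; sum ≡ 0  ⇒  +1.
(a,b)_31: α=3, u≡16; β=2, v≡6 (mod 31); (16|31)=+1, (6|31)=-1; sign (−1)^0·+1^2·-1^3 = -1.
(a,b)_37: α=3, u≡31; β=2, v≡8 (mod 37); (31|37)=-1, (8|37)=-1; sign (−1)^0·-1^2·-1^3 = -1.
(a,b)_5: α=2, u≡2; β=4, v≡4 (mod 5); (2|5)=-1, (4|5)=+1; sign (−1)^0·-1^4·+1^2 = +1.
(a,b)_3: α=-2, u≡2; β=-2, v≡2 (mod 3); (2|3)=-1, (2|3)=-1; sign (−1)^0·-1^-2·-1^-2 = +1.
(a,b)_17: α=5, u≡5; β=4, v≡11 (mod 17); (5|17)=-1, (11|17)=-1; sign (−1)^0·-1^4·-1^5 = -1.
(a,b)_23: α=5, u≡20; β=3, v≡7 (mod 23); (20|23)=-1, (7|23)=-1; sign (−1)^1·-1^3·-1^5 = -1.
(a,b)_13: α=0, u≡9; β=-2, v≡4 (mod 13); (9|13)=+1, (4|13)=+1; sign (−1)^0·+1^-2·+1^0 = +1.
(-448477, -1771 / ℚ) ramifies at {7, 17, 23, 31, 37, ∞}: a division algebra.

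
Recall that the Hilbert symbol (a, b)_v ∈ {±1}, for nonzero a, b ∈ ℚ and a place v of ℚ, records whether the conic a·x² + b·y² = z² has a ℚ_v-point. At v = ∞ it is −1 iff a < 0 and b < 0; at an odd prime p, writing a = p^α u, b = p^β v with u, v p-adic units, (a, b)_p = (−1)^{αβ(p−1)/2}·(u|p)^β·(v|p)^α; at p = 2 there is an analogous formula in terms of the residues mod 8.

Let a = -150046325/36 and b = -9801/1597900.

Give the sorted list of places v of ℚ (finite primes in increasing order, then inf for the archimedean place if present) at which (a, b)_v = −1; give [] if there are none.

[13, inf]

(a, b) ≡ (-2717, -19) mod (ℚ^×)²; places V = {2, 3, 5, 11, 13, 19, 29, 47, ∞}.
(a,b)_19: α=1, u≡17; β=-1, v≡10 (mod 19); (17|19)=+1, (10|19)=-1; sign (−1)^1·+1^-1·-1^1 = +1.
(a,b)_47: α=2, u≡18; β=0, v≡12 (mod 47); (18|47)=+1, (12|47)=+1; sign (−1)^0·+1^0·+1^2 = +1.
(a,b)_5: α=2, u≡2; β=-2, v≡4 (mod 5); (2|5)=-1, (4|5)=+1; sign (−1)^0·-1^-2·+1^2 = +1.
(a,b)_11: α=1, u≡10; β=2, v≡1 (mod 11); (10|11)=-1, (1|11)=+1; sign (−1)^0·-1^2·+1^1 = +1.
(a,b)_∞: sgn(-2717)=−, sgn(-19)=−, so -1.
(a,b)_2: α=-2, β=-2; u≡3, v≡5 (mod 8); ε(u)ε(v)=1·0, αω(v)=-2·1, βω(u)=-2·1; sum ≡ 0  ⇒  +1.
(a,b)_3: α=-2, u≡1; β=4, v≡2 (mod 3); (1|3)=+1, (2|3)=-1; sign (−1)^0·+1^4·-1^-2 = +1.
(a,b)_13: α=1, u≡9; β=0, v≡8 (mod 13); (9|13)=+1, (8|13)=-1; sign (−1)^0·+1^0·-1^1 = -1.
(a,b)_29: α=0, u≡24; β=-2, v≡2 (mod 29); (24|29)=+1, (2|29)=-1; sign (−1)^0·+1^-2·-1^0 = +1.
(-2717, -19 / ℚ) ramifies at {13, ∞}: a division algebra.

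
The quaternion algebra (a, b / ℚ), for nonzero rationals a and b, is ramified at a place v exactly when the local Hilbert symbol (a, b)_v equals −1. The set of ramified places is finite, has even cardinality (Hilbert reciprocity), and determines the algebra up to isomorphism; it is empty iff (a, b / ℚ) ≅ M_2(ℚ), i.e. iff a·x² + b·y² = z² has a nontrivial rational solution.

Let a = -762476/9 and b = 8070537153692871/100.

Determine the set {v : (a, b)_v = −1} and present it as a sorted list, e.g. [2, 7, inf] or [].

[11, 13, 23, 29, 31, 37]

(a, b) ≡ (-190619, 24679) mod (ℚ^×)²; places V = {2, 3, 5, 11, 13, 23, 29, 31, 37, 43, ∞}.
(a,b)_29: α=0, u≡12; β=1, v≡21 (mod 29); (12|29)=-1, (21|29)=-1; sign (−1)^0·-1^1·-1^0 = -1.
(a,b)_37: α=0, u≡31; β=1, v≡30 (mod 37); (31|37)=-1, (30|37)=+1; sign (−1)^0·-1^1·+1^0 = -1.
(a,b)_13: α=1, u≡12; β=2, v≡5 (mod 13); (12|13)=+1, (5|13)=-1; sign (−1)^0·+1^2·-1^1 = -1.
(a,b)_31: α=1, u≡2; β=2, v≡15 (mod 31); (2|31)=+1, (15|31)=-1; sign (−1)^0·+1^2·-1^1 = -1.
(a,b)_3: α=-2, u≡1; β=2, v≡1 (mod 3); (1|3)=+1, (1|3)=+1; sign (−1)^0·+1^2·+1^-2 = +1.
(a,b)_∞: sgn(-190619)=−, sgn(24679)=+, so +1.
(a,b)_2: α=2, β=-2; u≡5, v≡7 (mod 8); ε(u)ε(v)=0·1, αω(v)=2·0, βω(u)=-2·1; sum ≡ 0  ⇒  +1.
(a,b)_11: α=1, u≡8; β=2, v≡6 (mod 11); (8|11)=-1, (6|11)=-1; sign (−1)^0·-1^2·-1^1 = -1.
(a,b)_43: α=1, u≡3; β=2, v≡6 (mod 43); (3|43)=-1, (6|43)=+1; sign (−1)^0·-1^2·+1^1 = +1.
(a,b)_23: α=0, u≡15; β=1, v≡5 (mod 23); (15|23)=-1, (5|23)=-1; sign (−1)^0·-1^1·-1^0 = -1.
(a,b)_5: α=0, u≡1; β=-2, v≡4 (mod 5); (1|5)=+1, (4|5)=+1; sign (−1)^0·+1^-2·+1^0 = +1.
|Ram(-190619, 24679)| = 6, even; anisotropic at {11, 13, 23, 29, 31, 37}.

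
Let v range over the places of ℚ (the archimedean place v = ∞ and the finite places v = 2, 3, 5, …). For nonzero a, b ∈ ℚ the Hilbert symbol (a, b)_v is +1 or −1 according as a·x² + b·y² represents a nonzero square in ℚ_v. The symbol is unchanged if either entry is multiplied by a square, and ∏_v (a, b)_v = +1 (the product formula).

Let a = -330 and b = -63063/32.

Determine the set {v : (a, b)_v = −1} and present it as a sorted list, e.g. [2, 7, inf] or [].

(a, b) ≡ (-330, -286) mod (ℚ^×)²; places V = {2, 3, 5, 7, 11, 13, ∞}.
(a,b)_∞: sgn(-330)=−, sgn(-286)=−, so -1.
(a,b)_2: α=1, β=-5; u≡3, v≡1 (mod 8); ε(u)ε(v)=1·0, αω(v)=1·0, βω(u)=-5·1; sum ≡ 1  ⇒  -1.
(a,b)_11: α=1, u≡3; β=1, v≡2 (mod 11); (3|11)=+1, (2|11)=-1; sign (−1)^1·+1^1·-1^1 = +1.
(a,b)_5: α=1, u≡4; β=0, v≡1 (mod 5); (4|5)=+1, (1|5)=+1; sign (−1)^0·+1^0·+1^1 = +1.
(a,b)_7: α=0, u≡6; β=2, v≡2 (mod 7); (6|7)=-1, (2|7)=+1; sign (−1)^0·-1^2·+1^0 = +1.
(a,b)_3: α=1, u≡1; β=2, v≡2 (mod 3); (1|3)=+1, (2|3)=-1; sign (−1)^0·+1^2·-1^1 = -1.
(a,b)_13: α=0, u≡8; β=1, v≡4 (mod 13); (8|13)=-1, (4|13)=+1; sign (−1)^0·-1^1·+1^0 = -1.
(-330, -286 / ℚ) ramifies at {2, 3, 13, ∞}: a division algebra.

[2, 3, 13, inf]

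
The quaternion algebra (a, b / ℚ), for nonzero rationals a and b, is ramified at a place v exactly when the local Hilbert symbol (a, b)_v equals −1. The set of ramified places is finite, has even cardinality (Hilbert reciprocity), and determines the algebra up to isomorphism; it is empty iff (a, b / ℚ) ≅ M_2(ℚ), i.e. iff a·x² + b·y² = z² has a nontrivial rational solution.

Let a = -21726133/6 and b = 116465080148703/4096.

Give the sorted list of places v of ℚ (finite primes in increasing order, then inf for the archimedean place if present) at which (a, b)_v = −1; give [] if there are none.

Mod squares: a ≡ -771342, b ≡ 87. Check v ∈ {∞, 2, 3, 11, 13, 29, 31}.
v=2: v_2(a)=-1, v_2(b)=-12; units ≡ 1, 7 (mod 8); ε·ε+αω+βω = 0·1+-1·0+-12·0 ≡ 0  ⇒  (a,b)_2 = +1.
v=31: a=31^1·(≡6), b=31^2·(≡14) mod 31; (6|31)=-1, (14|31)=+1; (−1)^{1·2·15}·(-1)^2·(+1)^1 = +1.
v=13: a=13^3·(≡5), b=13^2·(≡3) mod 13; (5|13)=-1, (3|13)=+1; (−1)^{3·2·6}·(-1)^2·(+1)^3 = +1.
v=∞: -771342 < 0 and 87 > 0  ⇒  (a,b)_∞ = +1.
v=11: a=11^1·(≡4), b=11^2·(≡8) mod 11; (4|11)=+1, (8|11)=-1; (−1)^{1·2·5}·(+1)^2·(-1)^1 = -1.
v=29: a=29^1·(≡16), b=29^3·(≡21) mod 29; (16|29)=+1, (21|29)=-1; (−1)^{1·3·14}·(+1)^3·(-1)^1 = -1.
v=3: a=3^-1·(≡1), b=3^5·(≡2) mod 3; (1|3)=+1, (2|3)=-1; (−1)^{-1·5·1}·(+1)^5·(-1)^-1 = +1.
(-771342, 87 / ℚ) ramifies at {11, 29}: a division algebra.

[11, 29]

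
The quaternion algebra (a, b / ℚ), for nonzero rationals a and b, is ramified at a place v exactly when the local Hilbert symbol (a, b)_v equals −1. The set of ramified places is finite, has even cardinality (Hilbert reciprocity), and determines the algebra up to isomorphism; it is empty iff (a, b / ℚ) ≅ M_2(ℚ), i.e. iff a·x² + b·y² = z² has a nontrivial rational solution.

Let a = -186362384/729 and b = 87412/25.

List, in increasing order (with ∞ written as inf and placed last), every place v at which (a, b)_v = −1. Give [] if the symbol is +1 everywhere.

[13, 41]

(a, b) ≡ (-41, 13) mod (ℚ^×)²; places V = {2, 3, 5, 13, 41, ∞}.
(a,b)_2: α=4, β=2; u≡7, v≡5 (mod 8); ε(u)ε(v)=1·0, αω(v)=4·1, βω(u)=2·0; sum ≡ 0  ⇒  +1.
(a,b)_5: α=0, u≡4; β=-2, v≡2 (mod 5); (4|5)=+1, (2|5)=-1; sign (−1)^0·+1^-2·-1^0 = +1.
(a,b)_∞: sgn(-41)=−, sgn(13)=+, so +1.
(a,b)_3: α=-6, u≡1; β=0, v≡1 (mod 3); (1|3)=+1, (1|3)=+1; sign (−1)^0·+1^0·+1^-6 = +1.
(a,b)_41: α=3, u≡18; β=2, v≡7 (mod 41); (18|41)=+1, (7|41)=-1; sign (−1)^0·+1^2·-1^3 = -1.
(a,b)_13: α=2, u≡2; β=1, v≡10 (mod 13); (2|13)=-1, (10|13)=+1; sign (−1)^0·-1^1·+1^2 = -1.
|Ram(-41, 13)| = 2, even; anisotropic at {13, 41}.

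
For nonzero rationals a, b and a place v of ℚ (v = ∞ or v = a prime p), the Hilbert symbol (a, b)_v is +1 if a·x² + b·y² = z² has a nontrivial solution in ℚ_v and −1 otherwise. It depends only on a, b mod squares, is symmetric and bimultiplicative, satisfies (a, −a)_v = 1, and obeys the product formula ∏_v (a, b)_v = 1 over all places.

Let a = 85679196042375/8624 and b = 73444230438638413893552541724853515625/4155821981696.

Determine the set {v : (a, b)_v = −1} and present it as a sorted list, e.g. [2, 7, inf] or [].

Mod squares: a ≡ 117645, b ≡ 86955. Check v ∈ {∞, 2, 3, 5, 7, 11, 13, 17, 23, 31}.
v=∞: 117645 > 0 and 86955 > 0  ⇒  (a,b)_∞ = +1.
v=13: a=13^2·(≡6), b=13^4·(≡7) mod 13; (6|13)=-1, (7|13)=-1; (−1)^{2·4·6}·(-1)^4·(-1)^2 = +1.
v=17: a=17^2·(≡10), b=17^5·(≡9) mod 17; (10|17)=-1, (9|17)=+1; (−1)^{2·5·8}·(-1)^5·(+1)^2 = -1.
v=2: v_2(a)=-4, v_2(b)=-16; units ≡ 5, 3 (mod 8); ε·ε+αω+βω = 0·1+-4·1+-16·1 ≡ 0  ⇒  (a,b)_2 = +1.
v=7: a=7^-2·(≡5), b=7^-8·(≡4) mod 7; (5|7)=-1, (4|7)=+1; (−1)^{-2·-8·3}·(-1)^-8·(+1)^-2 = +1.
v=11: a=11^-1·(≡4), b=11^-1·(≡2) mod 11; (4|11)=+1, (2|11)=-1; (−1)^{-1·-1·5}·(+1)^-1·(-1)^-1 = +1.
v=5: a=5^3·(≡1), b=5^13·(≡1) mod 5; (1|5)=+1, (1|5)=+1; (−1)^{3·13·2}·(+1)^13·(+1)^3 = +1.
v=23: a=23^1·(≡16), b=23^2·(≡22) mod 23; (16|23)=+1, (22|23)=-1; (−1)^{1·2·11}·(+1)^2·(-1)^1 = -1.
v=3: a=3^9·(≡2), b=3^23·(≡2) mod 3; (2|3)=-1, (2|3)=-1; (−1)^{9·23·1}·(-1)^23·(-1)^9 = -1.
v=31: a=31^1·(≡22), b=31^3·(≡6) mod 31; (22|31)=-1, (6|31)=-1; (−1)^{1·3·15}·(-1)^3·(-1)^1 = -1.
|Ram(117645, 86955)| = 4, even; anisotropic at {3, 17, 23, 31}.

[3, 17, 23, 31]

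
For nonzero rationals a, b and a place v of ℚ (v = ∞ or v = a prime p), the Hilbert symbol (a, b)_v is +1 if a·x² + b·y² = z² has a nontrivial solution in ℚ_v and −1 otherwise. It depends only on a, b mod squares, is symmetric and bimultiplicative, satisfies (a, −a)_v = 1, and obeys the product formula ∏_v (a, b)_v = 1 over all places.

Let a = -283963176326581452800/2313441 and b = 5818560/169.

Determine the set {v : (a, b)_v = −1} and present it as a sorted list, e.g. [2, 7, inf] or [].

[2, 5, 19, 31]

Mod squares: a ≡ -73718, b ≡ 90915. Check v ∈ {∞, 2, 3, 5, 11, 13, 19, 29, 31, 41}.
v=29: a=29^3·(≡19), b=29^1·(≡8) mod 29; (19|29)=-1, (8|29)=-1; (−1)^{3·1·14}·(-1)^1·(-1)^3 = +1.
v=5: a=5^2·(≡3), b=5^1·(≡3) mod 5; (3|5)=-1, (3|5)=-1; (−1)^{2·1·2}·(-1)^1·(-1)^2 = -1.
v=11: a=11^2·(≡9), b=11^1·(≡9) mod 11; (9|11)=+1, (9|11)=+1; (−1)^{2·1·5}·(+1)^1·(+1)^2 = +1.
v=31: a=31^1·(≡2), b=31^0·(≡21) mod 31; (2|31)=+1, (21|31)=-1; (−1)^{1·0·15}·(+1)^0·(-1)^1 = -1.
v=2: v_2(a)=23, v_2(b)=6; units ≡ 5, 3 (mod 8); ε·ε+αω+βω = 0·1+23·1+6·1 ≡ 1  ⇒  (a,b)_2 = -1.
v=19: a=19^2·(≡13), b=19^1·(≡1) mod 19; (13|19)=-1, (1|19)=+1; (−1)^{2·1·9}·(-1)^1·(+1)^2 = -1.
v=41: a=41^1·(≡13), b=41^0·(≡9) mod 41; (13|41)=-1, (9|41)=+1; (−1)^{1·0·20}·(-1)^0·(+1)^1 = +1.
v=13: a=13^-4·(≡6), b=13^-2·(≡7) mod 13; (6|13)=-1, (7|13)=-1; (−1)^{-4·-2·6}·(-1)^-2·(-1)^-4 = +1.
v=∞: -73718 < 0 and 90915 > 0  ⇒  (a,b)_∞ = +1.
v=3: a=3^-4·(≡1), b=3^1·(≡2) mod 3; (1|3)=+1, (2|3)=-1; (−1)^{-4·1·1}·(+1)^1·(-1)^-4 = +1.
|Ram(-73718, 90915)| = 4, even; anisotropic at {2, 5, 19, 31}.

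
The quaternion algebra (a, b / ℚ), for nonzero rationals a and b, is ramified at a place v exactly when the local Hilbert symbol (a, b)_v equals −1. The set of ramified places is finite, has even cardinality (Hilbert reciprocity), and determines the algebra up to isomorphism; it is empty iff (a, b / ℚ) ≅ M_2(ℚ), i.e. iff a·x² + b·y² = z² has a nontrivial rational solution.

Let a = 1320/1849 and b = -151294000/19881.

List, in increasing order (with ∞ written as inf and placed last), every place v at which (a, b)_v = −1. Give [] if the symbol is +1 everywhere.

(a, b) ≡ (330, -715) mod (ℚ^×)²; places V = {2, 3, 5, 11, 13, 23, 43, 47, ∞}.
(a,b)_∞: sgn(330)=+, sgn(-715)=−, so +1.
(a,b)_11: α=1, u≡10; β=1, v≡1 (mod 11); (10|11)=-1, (1|11)=+1; sign (−1)^1·-1^1·+1^1 = +1.
(a,b)_5: α=1, u≡1; β=3, v≡3 (mod 5); (1|5)=+1, (3|5)=-1; sign (−1)^0·+1^3·-1^1 = -1.
(a,b)_2: α=3, β=4; u≡5, v≡5 (mod 8); ε(u)ε(v)=0·0, αω(v)=3·1, βω(u)=4·1; sum ≡ 1  ⇒  -1.
(a,b)_13: α=0, u≡11; β=1, v≡4 (mod 13); (11|13)=-1, (4|13)=+1; sign (−1)^0·-1^1·+1^0 = -1.
(a,b)_23: α=0, u≡1; β=2, v≡21 (mod 23); (1|23)=+1, (21|23)=-1; sign (−1)^0·+1^2·-1^0 = +1.
(a,b)_43: α=-2, u≡30; β=0, v≡14 (mod 43); (30|43)=-1, (14|43)=+1; sign (−1)^0·-1^0·+1^-2 = +1.
(a,b)_3: α=1, u≡2; β=-2, v≡2 (mod 3); (2|3)=-1, (2|3)=-1; sign (−1)^0·-1^-2·-1^1 = -1.
(a,b)_47: α=0, u≡12; β=-2, v≡9 (mod 47); (12|47)=+1, (9|47)=+1; sign (−1)^0·+1^-2·+1^0 = +1.
|Ram(330, -715)| = 4, even; anisotropic at {2, 3, 5, 13}.

[2, 3, 5, 13]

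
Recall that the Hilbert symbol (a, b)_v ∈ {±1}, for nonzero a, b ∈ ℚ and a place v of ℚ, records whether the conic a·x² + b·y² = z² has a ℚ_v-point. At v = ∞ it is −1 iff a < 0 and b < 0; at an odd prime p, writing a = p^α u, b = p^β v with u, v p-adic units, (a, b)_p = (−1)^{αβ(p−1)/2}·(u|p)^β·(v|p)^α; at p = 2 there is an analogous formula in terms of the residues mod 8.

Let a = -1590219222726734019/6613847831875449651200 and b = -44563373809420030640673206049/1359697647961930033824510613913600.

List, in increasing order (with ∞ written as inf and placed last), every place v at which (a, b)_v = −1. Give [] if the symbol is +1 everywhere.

Mod squares: a ≡ -1302, b ≡ -11. Check v ∈ {∞, 2, 3, 5, 7, 11, 13, 31}.
v=11: a=11^-4·(≡2), b=11^-7·(≡6) mod 11; (2|11)=-1, (6|11)=-1; (−1)^{-4·-7·5}·(-1)^-7·(-1)^-4 = -1.
v=5: a=5^-2·(≡2), b=5^-2·(≡4) mod 5; (2|5)=-1, (4|5)=+1; (−1)^{-2·-2·2}·(-1)^-2·(+1)^-2 = +1.
v=3: a=3^27·(≡1), b=3^44·(≡1) mod 3; (1|3)=+1, (1|3)=+1; (−1)^{27·44·1}·(+1)^44·(+1)^27 = +1.
v=∞: -1302 < 0 and -11 < 0  ⇒  (a,b)_∞ = -1.
v=2: v_2(a)=-17, v_2(b)=-22; units ≡ 5, 5 (mod 8); ε·ε+αω+βω = 0·0+-17·1+-22·1 ≡ 1  ⇒  (a,b)_2 = -1.
v=31: a=31^3·(≡5), b=31^4·(≡5) mod 31; (5|31)=+1, (5|31)=+1; (−1)^{3·4·15}·(+1)^4·(+1)^3 = +1.
v=13: a=13^-10·(≡6), b=13^-16·(≡11) mod 13; (6|13)=-1, (11|13)=-1; (−1)^{-10·-16·6}·(-1)^-16·(-1)^-10 = +1.
v=7: a=7^1·(≡6), b=7^2·(≡5) mod 7; (6|7)=-1, (5|7)=-1; (−1)^{1·2·3}·(-1)^2·(-1)^1 = -1.
(-1302, -11 / ℚ) ramifies at {2, 7, 11, ∞}: a division algebra.

[2, 7, 11, inf]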